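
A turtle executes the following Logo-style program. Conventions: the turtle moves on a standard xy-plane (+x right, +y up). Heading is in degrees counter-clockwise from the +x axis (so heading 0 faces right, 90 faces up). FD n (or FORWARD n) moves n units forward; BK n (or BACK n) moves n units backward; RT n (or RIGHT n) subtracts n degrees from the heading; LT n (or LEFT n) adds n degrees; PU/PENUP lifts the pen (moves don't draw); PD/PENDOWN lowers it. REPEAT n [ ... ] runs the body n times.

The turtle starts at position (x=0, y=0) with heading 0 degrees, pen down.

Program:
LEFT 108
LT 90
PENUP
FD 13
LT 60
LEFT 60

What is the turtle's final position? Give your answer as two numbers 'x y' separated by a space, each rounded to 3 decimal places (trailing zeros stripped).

Answer: -12.364 -4.017

Derivation:
Executing turtle program step by step:
Start: pos=(0,0), heading=0, pen down
LT 108: heading 0 -> 108
LT 90: heading 108 -> 198
PU: pen up
FD 13: (0,0) -> (-12.364,-4.017) [heading=198, move]
LT 60: heading 198 -> 258
LT 60: heading 258 -> 318
Final: pos=(-12.364,-4.017), heading=318, 0 segment(s) drawn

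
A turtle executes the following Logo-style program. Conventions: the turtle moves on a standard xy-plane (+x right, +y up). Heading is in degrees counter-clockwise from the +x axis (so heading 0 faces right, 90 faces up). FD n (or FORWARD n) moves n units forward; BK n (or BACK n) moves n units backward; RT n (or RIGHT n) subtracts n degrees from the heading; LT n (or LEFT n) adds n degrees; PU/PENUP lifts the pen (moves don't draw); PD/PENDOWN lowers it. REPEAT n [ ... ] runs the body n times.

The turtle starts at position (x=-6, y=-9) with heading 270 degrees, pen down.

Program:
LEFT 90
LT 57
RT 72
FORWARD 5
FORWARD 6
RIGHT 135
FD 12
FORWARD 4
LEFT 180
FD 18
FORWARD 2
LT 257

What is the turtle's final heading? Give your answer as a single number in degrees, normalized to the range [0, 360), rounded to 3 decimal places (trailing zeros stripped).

Answer: 287

Derivation:
Executing turtle program step by step:
Start: pos=(-6,-9), heading=270, pen down
LT 90: heading 270 -> 0
LT 57: heading 0 -> 57
RT 72: heading 57 -> 345
FD 5: (-6,-9) -> (-1.17,-10.294) [heading=345, draw]
FD 6: (-1.17,-10.294) -> (4.625,-11.847) [heading=345, draw]
RT 135: heading 345 -> 210
FD 12: (4.625,-11.847) -> (-5.767,-17.847) [heading=210, draw]
FD 4: (-5.767,-17.847) -> (-9.231,-19.847) [heading=210, draw]
LT 180: heading 210 -> 30
FD 18: (-9.231,-19.847) -> (6.357,-10.847) [heading=30, draw]
FD 2: (6.357,-10.847) -> (8.089,-9.847) [heading=30, draw]
LT 257: heading 30 -> 287
Final: pos=(8.089,-9.847), heading=287, 6 segment(s) drawn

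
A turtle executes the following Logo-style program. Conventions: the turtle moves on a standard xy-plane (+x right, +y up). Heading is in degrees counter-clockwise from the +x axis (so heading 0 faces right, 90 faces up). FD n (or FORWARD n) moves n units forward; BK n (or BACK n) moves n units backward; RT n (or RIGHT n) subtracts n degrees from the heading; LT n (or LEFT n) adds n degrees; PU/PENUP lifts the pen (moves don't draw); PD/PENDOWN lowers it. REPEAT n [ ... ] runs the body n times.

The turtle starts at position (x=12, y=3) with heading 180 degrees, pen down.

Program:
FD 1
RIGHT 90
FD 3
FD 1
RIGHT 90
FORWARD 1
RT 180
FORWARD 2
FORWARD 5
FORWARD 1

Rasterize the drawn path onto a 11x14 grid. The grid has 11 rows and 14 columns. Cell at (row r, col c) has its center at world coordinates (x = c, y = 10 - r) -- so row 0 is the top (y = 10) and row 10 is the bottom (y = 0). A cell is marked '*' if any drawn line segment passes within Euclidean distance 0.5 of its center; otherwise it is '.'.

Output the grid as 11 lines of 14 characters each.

Segment 0: (12,3) -> (11,3)
Segment 1: (11,3) -> (11,6)
Segment 2: (11,6) -> (11,7)
Segment 3: (11,7) -> (12,7)
Segment 4: (12,7) -> (10,7)
Segment 5: (10,7) -> (5,7)
Segment 6: (5,7) -> (4,7)

Answer: ..............
..............
..............
....*********.
...........*..
...........*..
...........*..
...........**.
..............
..............
..............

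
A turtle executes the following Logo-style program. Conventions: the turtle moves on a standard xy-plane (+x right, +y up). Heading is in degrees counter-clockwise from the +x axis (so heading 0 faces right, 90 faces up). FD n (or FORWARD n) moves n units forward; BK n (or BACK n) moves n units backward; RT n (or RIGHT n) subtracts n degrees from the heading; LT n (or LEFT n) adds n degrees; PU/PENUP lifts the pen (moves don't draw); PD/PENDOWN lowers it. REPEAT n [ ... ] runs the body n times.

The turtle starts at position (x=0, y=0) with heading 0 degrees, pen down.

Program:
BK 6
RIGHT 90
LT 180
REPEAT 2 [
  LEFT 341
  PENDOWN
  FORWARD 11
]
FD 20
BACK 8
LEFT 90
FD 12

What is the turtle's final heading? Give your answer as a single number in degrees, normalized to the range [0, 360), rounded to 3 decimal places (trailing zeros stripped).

Executing turtle program step by step:
Start: pos=(0,0), heading=0, pen down
BK 6: (0,0) -> (-6,0) [heading=0, draw]
RT 90: heading 0 -> 270
LT 180: heading 270 -> 90
REPEAT 2 [
  -- iteration 1/2 --
  LT 341: heading 90 -> 71
  PD: pen down
  FD 11: (-6,0) -> (-2.419,10.401) [heading=71, draw]
  -- iteration 2/2 --
  LT 341: heading 71 -> 52
  PD: pen down
  FD 11: (-2.419,10.401) -> (4.354,19.069) [heading=52, draw]
]
FD 20: (4.354,19.069) -> (16.667,34.829) [heading=52, draw]
BK 8: (16.667,34.829) -> (11.741,28.525) [heading=52, draw]
LT 90: heading 52 -> 142
FD 12: (11.741,28.525) -> (2.285,35.913) [heading=142, draw]
Final: pos=(2.285,35.913), heading=142, 6 segment(s) drawn

Answer: 142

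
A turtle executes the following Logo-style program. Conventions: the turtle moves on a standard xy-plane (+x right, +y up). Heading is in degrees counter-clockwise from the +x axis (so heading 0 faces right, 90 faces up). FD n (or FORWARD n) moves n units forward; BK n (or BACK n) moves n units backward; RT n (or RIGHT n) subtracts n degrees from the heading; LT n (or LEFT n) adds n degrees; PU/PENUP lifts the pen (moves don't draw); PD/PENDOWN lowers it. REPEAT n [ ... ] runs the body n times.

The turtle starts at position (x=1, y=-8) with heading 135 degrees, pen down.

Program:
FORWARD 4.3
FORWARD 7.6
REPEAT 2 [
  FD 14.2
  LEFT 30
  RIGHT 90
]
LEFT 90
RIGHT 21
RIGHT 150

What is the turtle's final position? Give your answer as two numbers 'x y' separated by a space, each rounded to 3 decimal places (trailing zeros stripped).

Answer: -13.78 24.172

Derivation:
Executing turtle program step by step:
Start: pos=(1,-8), heading=135, pen down
FD 4.3: (1,-8) -> (-2.041,-4.959) [heading=135, draw]
FD 7.6: (-2.041,-4.959) -> (-7.415,0.415) [heading=135, draw]
REPEAT 2 [
  -- iteration 1/2 --
  FD 14.2: (-7.415,0.415) -> (-17.455,10.455) [heading=135, draw]
  LT 30: heading 135 -> 165
  RT 90: heading 165 -> 75
  -- iteration 2/2 --
  FD 14.2: (-17.455,10.455) -> (-13.78,24.172) [heading=75, draw]
  LT 30: heading 75 -> 105
  RT 90: heading 105 -> 15
]
LT 90: heading 15 -> 105
RT 21: heading 105 -> 84
RT 150: heading 84 -> 294
Final: pos=(-13.78,24.172), heading=294, 4 segment(s) drawn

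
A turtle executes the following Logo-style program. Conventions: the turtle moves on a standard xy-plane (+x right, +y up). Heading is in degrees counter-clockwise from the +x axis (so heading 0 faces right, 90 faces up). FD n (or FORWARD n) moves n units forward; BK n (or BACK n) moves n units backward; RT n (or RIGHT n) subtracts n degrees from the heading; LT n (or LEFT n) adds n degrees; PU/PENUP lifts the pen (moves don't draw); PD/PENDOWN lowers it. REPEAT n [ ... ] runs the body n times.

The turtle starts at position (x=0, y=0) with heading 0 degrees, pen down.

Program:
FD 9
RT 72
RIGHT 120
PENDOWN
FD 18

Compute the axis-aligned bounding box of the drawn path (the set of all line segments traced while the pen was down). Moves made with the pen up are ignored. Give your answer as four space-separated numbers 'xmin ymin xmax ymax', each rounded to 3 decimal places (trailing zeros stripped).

Answer: -8.607 0 9 3.742

Derivation:
Executing turtle program step by step:
Start: pos=(0,0), heading=0, pen down
FD 9: (0,0) -> (9,0) [heading=0, draw]
RT 72: heading 0 -> 288
RT 120: heading 288 -> 168
PD: pen down
FD 18: (9,0) -> (-8.607,3.742) [heading=168, draw]
Final: pos=(-8.607,3.742), heading=168, 2 segment(s) drawn

Segment endpoints: x in {-8.607, 0, 9}, y in {0, 3.742}
xmin=-8.607, ymin=0, xmax=9, ymax=3.742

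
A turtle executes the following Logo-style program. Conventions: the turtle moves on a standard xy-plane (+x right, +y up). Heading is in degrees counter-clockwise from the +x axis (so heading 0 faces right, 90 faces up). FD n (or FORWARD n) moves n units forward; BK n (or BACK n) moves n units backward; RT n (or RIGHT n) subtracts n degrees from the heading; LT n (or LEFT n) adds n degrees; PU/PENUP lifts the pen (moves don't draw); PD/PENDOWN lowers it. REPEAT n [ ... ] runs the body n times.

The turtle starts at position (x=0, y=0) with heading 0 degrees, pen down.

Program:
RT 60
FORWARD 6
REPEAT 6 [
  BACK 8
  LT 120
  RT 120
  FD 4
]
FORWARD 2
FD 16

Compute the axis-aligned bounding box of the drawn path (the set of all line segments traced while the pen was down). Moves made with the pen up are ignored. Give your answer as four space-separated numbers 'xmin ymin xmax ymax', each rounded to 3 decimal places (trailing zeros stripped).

Executing turtle program step by step:
Start: pos=(0,0), heading=0, pen down
RT 60: heading 0 -> 300
FD 6: (0,0) -> (3,-5.196) [heading=300, draw]
REPEAT 6 [
  -- iteration 1/6 --
  BK 8: (3,-5.196) -> (-1,1.732) [heading=300, draw]
  LT 120: heading 300 -> 60
  RT 120: heading 60 -> 300
  FD 4: (-1,1.732) -> (1,-1.732) [heading=300, draw]
  -- iteration 2/6 --
  BK 8: (1,-1.732) -> (-3,5.196) [heading=300, draw]
  LT 120: heading 300 -> 60
  RT 120: heading 60 -> 300
  FD 4: (-3,5.196) -> (-1,1.732) [heading=300, draw]
  -- iteration 3/6 --
  BK 8: (-1,1.732) -> (-5,8.66) [heading=300, draw]
  LT 120: heading 300 -> 60
  RT 120: heading 60 -> 300
  FD 4: (-5,8.66) -> (-3,5.196) [heading=300, draw]
  -- iteration 4/6 --
  BK 8: (-3,5.196) -> (-7,12.124) [heading=300, draw]
  LT 120: heading 300 -> 60
  RT 120: heading 60 -> 300
  FD 4: (-7,12.124) -> (-5,8.66) [heading=300, draw]
  -- iteration 5/6 --
  BK 8: (-5,8.66) -> (-9,15.588) [heading=300, draw]
  LT 120: heading 300 -> 60
  RT 120: heading 60 -> 300
  FD 4: (-9,15.588) -> (-7,12.124) [heading=300, draw]
  -- iteration 6/6 --
  BK 8: (-7,12.124) -> (-11,19.053) [heading=300, draw]
  LT 120: heading 300 -> 60
  RT 120: heading 60 -> 300
  FD 4: (-11,19.053) -> (-9,15.588) [heading=300, draw]
]
FD 2: (-9,15.588) -> (-8,13.856) [heading=300, draw]
FD 16: (-8,13.856) -> (0,0) [heading=300, draw]
Final: pos=(0,0), heading=300, 15 segment(s) drawn

Segment endpoints: x in {-11, -9, -8, -7, -7, -5, -5, -3, -1, 0, 0, 1, 3}, y in {-5.196, -1.732, 0, 0, 1.732, 5.196, 8.66, 12.124, 13.856, 15.588, 15.588, 19.053}
xmin=-11, ymin=-5.196, xmax=3, ymax=19.053

Answer: -11 -5.196 3 19.053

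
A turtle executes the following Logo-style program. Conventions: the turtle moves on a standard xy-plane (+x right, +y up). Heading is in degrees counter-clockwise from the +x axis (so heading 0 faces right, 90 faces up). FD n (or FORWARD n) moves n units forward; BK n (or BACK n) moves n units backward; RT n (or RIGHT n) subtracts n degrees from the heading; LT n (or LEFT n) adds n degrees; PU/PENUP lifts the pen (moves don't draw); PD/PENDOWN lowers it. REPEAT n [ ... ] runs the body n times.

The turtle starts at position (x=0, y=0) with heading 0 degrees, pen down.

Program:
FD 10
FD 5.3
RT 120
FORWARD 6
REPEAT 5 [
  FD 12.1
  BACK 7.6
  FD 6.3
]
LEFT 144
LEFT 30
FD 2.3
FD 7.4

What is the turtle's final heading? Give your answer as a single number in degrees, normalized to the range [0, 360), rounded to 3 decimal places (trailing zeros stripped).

Executing turtle program step by step:
Start: pos=(0,0), heading=0, pen down
FD 10: (0,0) -> (10,0) [heading=0, draw]
FD 5.3: (10,0) -> (15.3,0) [heading=0, draw]
RT 120: heading 0 -> 240
FD 6: (15.3,0) -> (12.3,-5.196) [heading=240, draw]
REPEAT 5 [
  -- iteration 1/5 --
  FD 12.1: (12.3,-5.196) -> (6.25,-15.675) [heading=240, draw]
  BK 7.6: (6.25,-15.675) -> (10.05,-9.093) [heading=240, draw]
  FD 6.3: (10.05,-9.093) -> (6.9,-14.549) [heading=240, draw]
  -- iteration 2/5 --
  FD 12.1: (6.9,-14.549) -> (0.85,-25.028) [heading=240, draw]
  BK 7.6: (0.85,-25.028) -> (4.65,-18.446) [heading=240, draw]
  FD 6.3: (4.65,-18.446) -> (1.5,-23.902) [heading=240, draw]
  -- iteration 3/5 --
  FD 12.1: (1.5,-23.902) -> (-4.55,-34.381) [heading=240, draw]
  BK 7.6: (-4.55,-34.381) -> (-0.75,-27.799) [heading=240, draw]
  FD 6.3: (-0.75,-27.799) -> (-3.9,-33.255) [heading=240, draw]
  -- iteration 4/5 --
  FD 12.1: (-3.9,-33.255) -> (-9.95,-43.734) [heading=240, draw]
  BK 7.6: (-9.95,-43.734) -> (-6.15,-37.152) [heading=240, draw]
  FD 6.3: (-6.15,-37.152) -> (-9.3,-42.608) [heading=240, draw]
  -- iteration 5/5 --
  FD 12.1: (-9.3,-42.608) -> (-15.35,-53.087) [heading=240, draw]
  BK 7.6: (-15.35,-53.087) -> (-11.55,-46.506) [heading=240, draw]
  FD 6.3: (-11.55,-46.506) -> (-14.7,-51.962) [heading=240, draw]
]
LT 144: heading 240 -> 24
LT 30: heading 24 -> 54
FD 2.3: (-14.7,-51.962) -> (-13.348,-50.101) [heading=54, draw]
FD 7.4: (-13.348,-50.101) -> (-8.998,-44.114) [heading=54, draw]
Final: pos=(-8.998,-44.114), heading=54, 20 segment(s) drawn

Answer: 54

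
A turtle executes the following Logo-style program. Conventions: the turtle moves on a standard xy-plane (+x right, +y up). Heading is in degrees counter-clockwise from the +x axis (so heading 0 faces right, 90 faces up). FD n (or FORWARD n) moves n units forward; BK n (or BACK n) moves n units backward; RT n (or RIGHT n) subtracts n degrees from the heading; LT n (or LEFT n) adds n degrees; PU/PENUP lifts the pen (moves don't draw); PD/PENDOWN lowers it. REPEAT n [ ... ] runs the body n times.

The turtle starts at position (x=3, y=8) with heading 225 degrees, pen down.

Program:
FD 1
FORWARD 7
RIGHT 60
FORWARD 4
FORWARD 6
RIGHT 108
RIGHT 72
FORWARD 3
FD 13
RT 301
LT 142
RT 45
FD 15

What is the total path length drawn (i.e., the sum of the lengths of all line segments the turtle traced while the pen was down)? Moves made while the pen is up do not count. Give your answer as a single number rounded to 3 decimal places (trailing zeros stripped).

Answer: 49

Derivation:
Executing turtle program step by step:
Start: pos=(3,8), heading=225, pen down
FD 1: (3,8) -> (2.293,7.293) [heading=225, draw]
FD 7: (2.293,7.293) -> (-2.657,2.343) [heading=225, draw]
RT 60: heading 225 -> 165
FD 4: (-2.657,2.343) -> (-6.521,3.378) [heading=165, draw]
FD 6: (-6.521,3.378) -> (-12.316,4.931) [heading=165, draw]
RT 108: heading 165 -> 57
RT 72: heading 57 -> 345
FD 3: (-12.316,4.931) -> (-9.418,4.155) [heading=345, draw]
FD 13: (-9.418,4.155) -> (3.139,0.79) [heading=345, draw]
RT 301: heading 345 -> 44
LT 142: heading 44 -> 186
RT 45: heading 186 -> 141
FD 15: (3.139,0.79) -> (-8.518,10.23) [heading=141, draw]
Final: pos=(-8.518,10.23), heading=141, 7 segment(s) drawn

Segment lengths:
  seg 1: (3,8) -> (2.293,7.293), length = 1
  seg 2: (2.293,7.293) -> (-2.657,2.343), length = 7
  seg 3: (-2.657,2.343) -> (-6.521,3.378), length = 4
  seg 4: (-6.521,3.378) -> (-12.316,4.931), length = 6
  seg 5: (-12.316,4.931) -> (-9.418,4.155), length = 3
  seg 6: (-9.418,4.155) -> (3.139,0.79), length = 13
  seg 7: (3.139,0.79) -> (-8.518,10.23), length = 15
Total = 49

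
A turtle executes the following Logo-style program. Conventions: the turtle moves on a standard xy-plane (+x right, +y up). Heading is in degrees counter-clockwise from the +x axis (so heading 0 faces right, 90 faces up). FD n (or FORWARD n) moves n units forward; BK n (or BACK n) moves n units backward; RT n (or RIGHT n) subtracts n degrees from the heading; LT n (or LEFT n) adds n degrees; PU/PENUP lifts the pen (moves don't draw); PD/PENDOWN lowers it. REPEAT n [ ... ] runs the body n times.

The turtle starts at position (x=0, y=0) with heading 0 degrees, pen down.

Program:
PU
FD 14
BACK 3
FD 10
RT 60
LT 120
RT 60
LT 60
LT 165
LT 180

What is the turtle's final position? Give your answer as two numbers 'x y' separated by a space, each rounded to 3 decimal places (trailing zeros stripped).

Answer: 21 0

Derivation:
Executing turtle program step by step:
Start: pos=(0,0), heading=0, pen down
PU: pen up
FD 14: (0,0) -> (14,0) [heading=0, move]
BK 3: (14,0) -> (11,0) [heading=0, move]
FD 10: (11,0) -> (21,0) [heading=0, move]
RT 60: heading 0 -> 300
LT 120: heading 300 -> 60
RT 60: heading 60 -> 0
LT 60: heading 0 -> 60
LT 165: heading 60 -> 225
LT 180: heading 225 -> 45
Final: pos=(21,0), heading=45, 0 segment(s) drawn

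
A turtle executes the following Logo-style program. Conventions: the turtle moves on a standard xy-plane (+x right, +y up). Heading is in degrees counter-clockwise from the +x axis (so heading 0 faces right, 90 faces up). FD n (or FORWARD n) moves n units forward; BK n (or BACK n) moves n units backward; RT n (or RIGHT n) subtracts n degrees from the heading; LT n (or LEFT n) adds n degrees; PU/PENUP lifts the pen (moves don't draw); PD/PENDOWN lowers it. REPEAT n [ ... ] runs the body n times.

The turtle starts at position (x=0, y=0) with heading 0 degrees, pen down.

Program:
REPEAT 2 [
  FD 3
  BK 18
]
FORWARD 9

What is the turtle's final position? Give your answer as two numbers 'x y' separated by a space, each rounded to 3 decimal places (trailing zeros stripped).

Answer: -21 0

Derivation:
Executing turtle program step by step:
Start: pos=(0,0), heading=0, pen down
REPEAT 2 [
  -- iteration 1/2 --
  FD 3: (0,0) -> (3,0) [heading=0, draw]
  BK 18: (3,0) -> (-15,0) [heading=0, draw]
  -- iteration 2/2 --
  FD 3: (-15,0) -> (-12,0) [heading=0, draw]
  BK 18: (-12,0) -> (-30,0) [heading=0, draw]
]
FD 9: (-30,0) -> (-21,0) [heading=0, draw]
Final: pos=(-21,0), heading=0, 5 segment(s) drawn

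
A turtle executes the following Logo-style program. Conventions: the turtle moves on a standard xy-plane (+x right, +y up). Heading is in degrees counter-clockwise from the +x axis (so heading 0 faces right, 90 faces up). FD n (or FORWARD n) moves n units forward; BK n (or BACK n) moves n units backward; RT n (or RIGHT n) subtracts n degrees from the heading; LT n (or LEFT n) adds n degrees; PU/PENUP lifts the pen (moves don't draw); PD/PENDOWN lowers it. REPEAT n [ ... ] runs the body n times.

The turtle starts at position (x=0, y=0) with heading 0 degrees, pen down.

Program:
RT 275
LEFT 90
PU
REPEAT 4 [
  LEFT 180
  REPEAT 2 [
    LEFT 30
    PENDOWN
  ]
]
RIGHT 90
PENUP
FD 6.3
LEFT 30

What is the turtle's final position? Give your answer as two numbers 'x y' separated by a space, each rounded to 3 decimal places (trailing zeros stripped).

Answer: 5.161 -3.614

Derivation:
Executing turtle program step by step:
Start: pos=(0,0), heading=0, pen down
RT 275: heading 0 -> 85
LT 90: heading 85 -> 175
PU: pen up
REPEAT 4 [
  -- iteration 1/4 --
  LT 180: heading 175 -> 355
  REPEAT 2 [
    -- iteration 1/2 --
    LT 30: heading 355 -> 25
    PD: pen down
    -- iteration 2/2 --
    LT 30: heading 25 -> 55
    PD: pen down
  ]
  -- iteration 2/4 --
  LT 180: heading 55 -> 235
  REPEAT 2 [
    -- iteration 1/2 --
    LT 30: heading 235 -> 265
    PD: pen down
    -- iteration 2/2 --
    LT 30: heading 265 -> 295
    PD: pen down
  ]
  -- iteration 3/4 --
  LT 180: heading 295 -> 115
  REPEAT 2 [
    -- iteration 1/2 --
    LT 30: heading 115 -> 145
    PD: pen down
    -- iteration 2/2 --
    LT 30: heading 145 -> 175
    PD: pen down
  ]
  -- iteration 4/4 --
  LT 180: heading 175 -> 355
  REPEAT 2 [
    -- iteration 1/2 --
    LT 30: heading 355 -> 25
    PD: pen down
    -- iteration 2/2 --
    LT 30: heading 25 -> 55
    PD: pen down
  ]
]
RT 90: heading 55 -> 325
PU: pen up
FD 6.3: (0,0) -> (5.161,-3.614) [heading=325, move]
LT 30: heading 325 -> 355
Final: pos=(5.161,-3.614), heading=355, 0 segment(s) drawn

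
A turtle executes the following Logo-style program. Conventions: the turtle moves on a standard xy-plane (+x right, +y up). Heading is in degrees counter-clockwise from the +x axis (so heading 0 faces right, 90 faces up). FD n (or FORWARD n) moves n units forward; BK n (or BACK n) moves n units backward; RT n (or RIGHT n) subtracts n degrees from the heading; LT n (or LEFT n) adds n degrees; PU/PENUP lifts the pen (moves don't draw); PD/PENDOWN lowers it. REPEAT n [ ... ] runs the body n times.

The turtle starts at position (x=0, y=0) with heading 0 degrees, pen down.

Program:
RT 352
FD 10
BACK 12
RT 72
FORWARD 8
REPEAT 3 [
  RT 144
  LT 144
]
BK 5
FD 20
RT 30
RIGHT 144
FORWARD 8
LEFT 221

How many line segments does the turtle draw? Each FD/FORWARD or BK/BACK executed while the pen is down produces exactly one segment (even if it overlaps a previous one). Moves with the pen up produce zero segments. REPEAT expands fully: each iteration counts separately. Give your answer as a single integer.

Answer: 6

Derivation:
Executing turtle program step by step:
Start: pos=(0,0), heading=0, pen down
RT 352: heading 0 -> 8
FD 10: (0,0) -> (9.903,1.392) [heading=8, draw]
BK 12: (9.903,1.392) -> (-1.981,-0.278) [heading=8, draw]
RT 72: heading 8 -> 296
FD 8: (-1.981,-0.278) -> (1.526,-7.469) [heading=296, draw]
REPEAT 3 [
  -- iteration 1/3 --
  RT 144: heading 296 -> 152
  LT 144: heading 152 -> 296
  -- iteration 2/3 --
  RT 144: heading 296 -> 152
  LT 144: heading 152 -> 296
  -- iteration 3/3 --
  RT 144: heading 296 -> 152
  LT 144: heading 152 -> 296
]
BK 5: (1.526,-7.469) -> (-0.665,-2.975) [heading=296, draw]
FD 20: (-0.665,-2.975) -> (8.102,-20.951) [heading=296, draw]
RT 30: heading 296 -> 266
RT 144: heading 266 -> 122
FD 8: (8.102,-20.951) -> (3.863,-14.166) [heading=122, draw]
LT 221: heading 122 -> 343
Final: pos=(3.863,-14.166), heading=343, 6 segment(s) drawn
Segments drawn: 6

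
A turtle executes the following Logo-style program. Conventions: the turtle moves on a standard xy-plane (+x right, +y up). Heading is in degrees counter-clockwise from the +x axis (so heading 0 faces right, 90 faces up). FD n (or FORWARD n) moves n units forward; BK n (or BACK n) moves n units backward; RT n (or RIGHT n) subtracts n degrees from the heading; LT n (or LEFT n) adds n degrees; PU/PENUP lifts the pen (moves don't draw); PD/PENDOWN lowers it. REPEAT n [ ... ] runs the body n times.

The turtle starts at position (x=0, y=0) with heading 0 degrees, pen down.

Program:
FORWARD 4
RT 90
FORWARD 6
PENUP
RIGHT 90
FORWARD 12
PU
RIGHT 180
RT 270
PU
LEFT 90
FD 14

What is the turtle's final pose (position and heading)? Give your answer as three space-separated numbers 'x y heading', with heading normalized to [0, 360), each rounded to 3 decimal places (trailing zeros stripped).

Executing turtle program step by step:
Start: pos=(0,0), heading=0, pen down
FD 4: (0,0) -> (4,0) [heading=0, draw]
RT 90: heading 0 -> 270
FD 6: (4,0) -> (4,-6) [heading=270, draw]
PU: pen up
RT 90: heading 270 -> 180
FD 12: (4,-6) -> (-8,-6) [heading=180, move]
PU: pen up
RT 180: heading 180 -> 0
RT 270: heading 0 -> 90
PU: pen up
LT 90: heading 90 -> 180
FD 14: (-8,-6) -> (-22,-6) [heading=180, move]
Final: pos=(-22,-6), heading=180, 2 segment(s) drawn

Answer: -22 -6 180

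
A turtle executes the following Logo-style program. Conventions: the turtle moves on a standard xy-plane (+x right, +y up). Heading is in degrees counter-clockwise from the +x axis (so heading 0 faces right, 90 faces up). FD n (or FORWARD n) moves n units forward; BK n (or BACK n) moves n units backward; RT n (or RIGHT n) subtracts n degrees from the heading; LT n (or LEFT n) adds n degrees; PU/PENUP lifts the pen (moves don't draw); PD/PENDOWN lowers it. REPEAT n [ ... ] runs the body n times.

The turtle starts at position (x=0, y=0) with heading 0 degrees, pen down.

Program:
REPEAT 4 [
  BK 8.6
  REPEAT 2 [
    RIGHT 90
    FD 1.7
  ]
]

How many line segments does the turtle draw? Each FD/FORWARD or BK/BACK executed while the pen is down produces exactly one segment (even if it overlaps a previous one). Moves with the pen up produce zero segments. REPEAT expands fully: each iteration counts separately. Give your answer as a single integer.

Executing turtle program step by step:
Start: pos=(0,0), heading=0, pen down
REPEAT 4 [
  -- iteration 1/4 --
  BK 8.6: (0,0) -> (-8.6,0) [heading=0, draw]
  REPEAT 2 [
    -- iteration 1/2 --
    RT 90: heading 0 -> 270
    FD 1.7: (-8.6,0) -> (-8.6,-1.7) [heading=270, draw]
    -- iteration 2/2 --
    RT 90: heading 270 -> 180
    FD 1.7: (-8.6,-1.7) -> (-10.3,-1.7) [heading=180, draw]
  ]
  -- iteration 2/4 --
  BK 8.6: (-10.3,-1.7) -> (-1.7,-1.7) [heading=180, draw]
  REPEAT 2 [
    -- iteration 1/2 --
    RT 90: heading 180 -> 90
    FD 1.7: (-1.7,-1.7) -> (-1.7,0) [heading=90, draw]
    -- iteration 2/2 --
    RT 90: heading 90 -> 0
    FD 1.7: (-1.7,0) -> (0,0) [heading=0, draw]
  ]
  -- iteration 3/4 --
  BK 8.6: (0,0) -> (-8.6,0) [heading=0, draw]
  REPEAT 2 [
    -- iteration 1/2 --
    RT 90: heading 0 -> 270
    FD 1.7: (-8.6,0) -> (-8.6,-1.7) [heading=270, draw]
    -- iteration 2/2 --
    RT 90: heading 270 -> 180
    FD 1.7: (-8.6,-1.7) -> (-10.3,-1.7) [heading=180, draw]
  ]
  -- iteration 4/4 --
  BK 8.6: (-10.3,-1.7) -> (-1.7,-1.7) [heading=180, draw]
  REPEAT 2 [
    -- iteration 1/2 --
    RT 90: heading 180 -> 90
    FD 1.7: (-1.7,-1.7) -> (-1.7,0) [heading=90, draw]
    -- iteration 2/2 --
    RT 90: heading 90 -> 0
    FD 1.7: (-1.7,0) -> (0,0) [heading=0, draw]
  ]
]
Final: pos=(0,0), heading=0, 12 segment(s) drawn
Segments drawn: 12

Answer: 12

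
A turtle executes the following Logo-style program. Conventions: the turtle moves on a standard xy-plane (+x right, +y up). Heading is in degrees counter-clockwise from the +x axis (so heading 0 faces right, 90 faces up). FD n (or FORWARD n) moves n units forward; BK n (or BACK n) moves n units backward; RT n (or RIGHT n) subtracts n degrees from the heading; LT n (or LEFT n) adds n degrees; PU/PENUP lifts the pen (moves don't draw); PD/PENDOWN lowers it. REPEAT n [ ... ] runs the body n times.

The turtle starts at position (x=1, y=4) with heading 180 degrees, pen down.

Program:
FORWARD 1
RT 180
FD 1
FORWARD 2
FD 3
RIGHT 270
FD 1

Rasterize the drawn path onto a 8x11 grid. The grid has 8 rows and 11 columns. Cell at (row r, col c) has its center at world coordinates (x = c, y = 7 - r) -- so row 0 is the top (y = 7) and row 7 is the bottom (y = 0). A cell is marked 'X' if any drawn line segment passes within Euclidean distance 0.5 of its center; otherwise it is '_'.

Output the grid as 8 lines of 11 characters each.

Answer: ___________
___________
______X____
XXXXXXX____
___________
___________
___________
___________

Derivation:
Segment 0: (1,4) -> (0,4)
Segment 1: (0,4) -> (1,4)
Segment 2: (1,4) -> (3,4)
Segment 3: (3,4) -> (6,4)
Segment 4: (6,4) -> (6,5)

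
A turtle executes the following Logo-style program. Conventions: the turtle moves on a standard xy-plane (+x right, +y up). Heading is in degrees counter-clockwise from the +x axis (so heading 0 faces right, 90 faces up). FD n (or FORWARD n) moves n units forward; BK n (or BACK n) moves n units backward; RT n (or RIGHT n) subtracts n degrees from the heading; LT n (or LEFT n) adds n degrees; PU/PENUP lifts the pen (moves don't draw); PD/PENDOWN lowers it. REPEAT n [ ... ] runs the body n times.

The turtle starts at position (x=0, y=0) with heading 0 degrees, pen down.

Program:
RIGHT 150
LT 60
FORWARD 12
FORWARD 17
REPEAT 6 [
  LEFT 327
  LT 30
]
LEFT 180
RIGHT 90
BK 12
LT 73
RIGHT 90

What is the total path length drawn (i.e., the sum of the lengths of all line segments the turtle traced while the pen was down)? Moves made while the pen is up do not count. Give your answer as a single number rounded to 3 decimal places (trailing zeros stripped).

Answer: 41

Derivation:
Executing turtle program step by step:
Start: pos=(0,0), heading=0, pen down
RT 150: heading 0 -> 210
LT 60: heading 210 -> 270
FD 12: (0,0) -> (0,-12) [heading=270, draw]
FD 17: (0,-12) -> (0,-29) [heading=270, draw]
REPEAT 6 [
  -- iteration 1/6 --
  LT 327: heading 270 -> 237
  LT 30: heading 237 -> 267
  -- iteration 2/6 --
  LT 327: heading 267 -> 234
  LT 30: heading 234 -> 264
  -- iteration 3/6 --
  LT 327: heading 264 -> 231
  LT 30: heading 231 -> 261
  -- iteration 4/6 --
  LT 327: heading 261 -> 228
  LT 30: heading 228 -> 258
  -- iteration 5/6 --
  LT 327: heading 258 -> 225
  LT 30: heading 225 -> 255
  -- iteration 6/6 --
  LT 327: heading 255 -> 222
  LT 30: heading 222 -> 252
]
LT 180: heading 252 -> 72
RT 90: heading 72 -> 342
BK 12: (0,-29) -> (-11.413,-25.292) [heading=342, draw]
LT 73: heading 342 -> 55
RT 90: heading 55 -> 325
Final: pos=(-11.413,-25.292), heading=325, 3 segment(s) drawn

Segment lengths:
  seg 1: (0,0) -> (0,-12), length = 12
  seg 2: (0,-12) -> (0,-29), length = 17
  seg 3: (0,-29) -> (-11.413,-25.292), length = 12
Total = 41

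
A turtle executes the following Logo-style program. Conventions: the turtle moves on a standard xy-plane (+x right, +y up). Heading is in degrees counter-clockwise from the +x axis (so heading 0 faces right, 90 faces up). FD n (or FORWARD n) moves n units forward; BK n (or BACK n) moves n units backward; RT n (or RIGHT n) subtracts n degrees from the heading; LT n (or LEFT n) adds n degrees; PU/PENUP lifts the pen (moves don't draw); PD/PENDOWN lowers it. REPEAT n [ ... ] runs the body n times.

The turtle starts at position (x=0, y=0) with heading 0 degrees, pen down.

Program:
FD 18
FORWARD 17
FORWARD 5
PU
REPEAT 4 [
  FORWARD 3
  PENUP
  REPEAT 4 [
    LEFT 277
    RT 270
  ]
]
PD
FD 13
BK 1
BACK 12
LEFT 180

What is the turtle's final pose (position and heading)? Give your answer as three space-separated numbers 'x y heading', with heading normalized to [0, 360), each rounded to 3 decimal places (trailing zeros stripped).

Executing turtle program step by step:
Start: pos=(0,0), heading=0, pen down
FD 18: (0,0) -> (18,0) [heading=0, draw]
FD 17: (18,0) -> (35,0) [heading=0, draw]
FD 5: (35,0) -> (40,0) [heading=0, draw]
PU: pen up
REPEAT 4 [
  -- iteration 1/4 --
  FD 3: (40,0) -> (43,0) [heading=0, move]
  PU: pen up
  REPEAT 4 [
    -- iteration 1/4 --
    LT 277: heading 0 -> 277
    RT 270: heading 277 -> 7
    -- iteration 2/4 --
    LT 277: heading 7 -> 284
    RT 270: heading 284 -> 14
    -- iteration 3/4 --
    LT 277: heading 14 -> 291
    RT 270: heading 291 -> 21
    -- iteration 4/4 --
    LT 277: heading 21 -> 298
    RT 270: heading 298 -> 28
  ]
  -- iteration 2/4 --
  FD 3: (43,0) -> (45.649,1.408) [heading=28, move]
  PU: pen up
  REPEAT 4 [
    -- iteration 1/4 --
    LT 277: heading 28 -> 305
    RT 270: heading 305 -> 35
    -- iteration 2/4 --
    LT 277: heading 35 -> 312
    RT 270: heading 312 -> 42
    -- iteration 3/4 --
    LT 277: heading 42 -> 319
    RT 270: heading 319 -> 49
    -- iteration 4/4 --
    LT 277: heading 49 -> 326
    RT 270: heading 326 -> 56
  ]
  -- iteration 3/4 --
  FD 3: (45.649,1.408) -> (47.326,3.896) [heading=56, move]
  PU: pen up
  REPEAT 4 [
    -- iteration 1/4 --
    LT 277: heading 56 -> 333
    RT 270: heading 333 -> 63
    -- iteration 2/4 --
    LT 277: heading 63 -> 340
    RT 270: heading 340 -> 70
    -- iteration 3/4 --
    LT 277: heading 70 -> 347
    RT 270: heading 347 -> 77
    -- iteration 4/4 --
    LT 277: heading 77 -> 354
    RT 270: heading 354 -> 84
  ]
  -- iteration 4/4 --
  FD 3: (47.326,3.896) -> (47.64,6.879) [heading=84, move]
  PU: pen up
  REPEAT 4 [
    -- iteration 1/4 --
    LT 277: heading 84 -> 1
    RT 270: heading 1 -> 91
    -- iteration 2/4 --
    LT 277: heading 91 -> 8
    RT 270: heading 8 -> 98
    -- iteration 3/4 --
    LT 277: heading 98 -> 15
    RT 270: heading 15 -> 105
    -- iteration 4/4 --
    LT 277: heading 105 -> 22
    RT 270: heading 22 -> 112
  ]
]
PD: pen down
FD 13: (47.64,6.879) -> (42.77,18.932) [heading=112, draw]
BK 1: (42.77,18.932) -> (43.145,18.005) [heading=112, draw]
BK 12: (43.145,18.005) -> (47.64,6.879) [heading=112, draw]
LT 180: heading 112 -> 292
Final: pos=(47.64,6.879), heading=292, 6 segment(s) drawn

Answer: 47.64 6.879 292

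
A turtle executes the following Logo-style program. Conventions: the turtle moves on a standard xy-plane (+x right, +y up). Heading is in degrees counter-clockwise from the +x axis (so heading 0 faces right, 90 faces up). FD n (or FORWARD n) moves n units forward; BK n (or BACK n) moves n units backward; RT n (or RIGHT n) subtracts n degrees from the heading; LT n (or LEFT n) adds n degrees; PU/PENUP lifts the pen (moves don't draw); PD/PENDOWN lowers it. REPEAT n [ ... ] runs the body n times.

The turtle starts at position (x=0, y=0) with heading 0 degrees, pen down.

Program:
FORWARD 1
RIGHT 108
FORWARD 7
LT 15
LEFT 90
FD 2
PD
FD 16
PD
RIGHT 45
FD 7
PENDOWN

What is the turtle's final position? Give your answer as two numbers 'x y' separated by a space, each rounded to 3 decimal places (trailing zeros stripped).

Executing turtle program step by step:
Start: pos=(0,0), heading=0, pen down
FD 1: (0,0) -> (1,0) [heading=0, draw]
RT 108: heading 0 -> 252
FD 7: (1,0) -> (-1.163,-6.657) [heading=252, draw]
LT 15: heading 252 -> 267
LT 90: heading 267 -> 357
FD 2: (-1.163,-6.657) -> (0.834,-6.762) [heading=357, draw]
PD: pen down
FD 16: (0.834,-6.762) -> (16.812,-7.599) [heading=357, draw]
PD: pen down
RT 45: heading 357 -> 312
FD 7: (16.812,-7.599) -> (21.496,-12.801) [heading=312, draw]
PD: pen down
Final: pos=(21.496,-12.801), heading=312, 5 segment(s) drawn

Answer: 21.496 -12.801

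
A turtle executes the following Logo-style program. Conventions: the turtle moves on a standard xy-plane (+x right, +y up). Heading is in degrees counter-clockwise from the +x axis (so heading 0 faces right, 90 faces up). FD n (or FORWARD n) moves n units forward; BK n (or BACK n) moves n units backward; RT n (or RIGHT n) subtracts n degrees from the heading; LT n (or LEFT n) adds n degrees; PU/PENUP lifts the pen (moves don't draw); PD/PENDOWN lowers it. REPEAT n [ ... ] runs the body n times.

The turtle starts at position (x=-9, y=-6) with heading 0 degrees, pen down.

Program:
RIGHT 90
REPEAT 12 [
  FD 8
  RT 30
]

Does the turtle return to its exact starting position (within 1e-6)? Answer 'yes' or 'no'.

Executing turtle program step by step:
Start: pos=(-9,-6), heading=0, pen down
RT 90: heading 0 -> 270
REPEAT 12 [
  -- iteration 1/12 --
  FD 8: (-9,-6) -> (-9,-14) [heading=270, draw]
  RT 30: heading 270 -> 240
  -- iteration 2/12 --
  FD 8: (-9,-14) -> (-13,-20.928) [heading=240, draw]
  RT 30: heading 240 -> 210
  -- iteration 3/12 --
  FD 8: (-13,-20.928) -> (-19.928,-24.928) [heading=210, draw]
  RT 30: heading 210 -> 180
  -- iteration 4/12 --
  FD 8: (-19.928,-24.928) -> (-27.928,-24.928) [heading=180, draw]
  RT 30: heading 180 -> 150
  -- iteration 5/12 --
  FD 8: (-27.928,-24.928) -> (-34.856,-20.928) [heading=150, draw]
  RT 30: heading 150 -> 120
  -- iteration 6/12 --
  FD 8: (-34.856,-20.928) -> (-38.856,-14) [heading=120, draw]
  RT 30: heading 120 -> 90
  -- iteration 7/12 --
  FD 8: (-38.856,-14) -> (-38.856,-6) [heading=90, draw]
  RT 30: heading 90 -> 60
  -- iteration 8/12 --
  FD 8: (-38.856,-6) -> (-34.856,0.928) [heading=60, draw]
  RT 30: heading 60 -> 30
  -- iteration 9/12 --
  FD 8: (-34.856,0.928) -> (-27.928,4.928) [heading=30, draw]
  RT 30: heading 30 -> 0
  -- iteration 10/12 --
  FD 8: (-27.928,4.928) -> (-19.928,4.928) [heading=0, draw]
  RT 30: heading 0 -> 330
  -- iteration 11/12 --
  FD 8: (-19.928,4.928) -> (-13,0.928) [heading=330, draw]
  RT 30: heading 330 -> 300
  -- iteration 12/12 --
  FD 8: (-13,0.928) -> (-9,-6) [heading=300, draw]
  RT 30: heading 300 -> 270
]
Final: pos=(-9,-6), heading=270, 12 segment(s) drawn

Start position: (-9, -6)
Final position: (-9, -6)
Distance = 0; < 1e-6 -> CLOSED

Answer: yes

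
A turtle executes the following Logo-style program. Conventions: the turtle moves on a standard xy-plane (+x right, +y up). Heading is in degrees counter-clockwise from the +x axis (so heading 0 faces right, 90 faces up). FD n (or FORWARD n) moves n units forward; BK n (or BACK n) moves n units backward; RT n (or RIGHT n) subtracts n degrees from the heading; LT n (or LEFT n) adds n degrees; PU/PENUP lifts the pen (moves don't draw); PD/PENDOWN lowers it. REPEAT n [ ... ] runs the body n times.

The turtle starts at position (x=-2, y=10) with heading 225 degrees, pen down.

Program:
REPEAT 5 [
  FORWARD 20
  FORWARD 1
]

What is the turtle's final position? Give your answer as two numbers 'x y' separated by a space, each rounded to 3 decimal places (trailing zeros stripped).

Answer: -76.246 -64.246

Derivation:
Executing turtle program step by step:
Start: pos=(-2,10), heading=225, pen down
REPEAT 5 [
  -- iteration 1/5 --
  FD 20: (-2,10) -> (-16.142,-4.142) [heading=225, draw]
  FD 1: (-16.142,-4.142) -> (-16.849,-4.849) [heading=225, draw]
  -- iteration 2/5 --
  FD 20: (-16.849,-4.849) -> (-30.991,-18.991) [heading=225, draw]
  FD 1: (-30.991,-18.991) -> (-31.698,-19.698) [heading=225, draw]
  -- iteration 3/5 --
  FD 20: (-31.698,-19.698) -> (-45.841,-33.841) [heading=225, draw]
  FD 1: (-45.841,-33.841) -> (-46.548,-34.548) [heading=225, draw]
  -- iteration 4/5 --
  FD 20: (-46.548,-34.548) -> (-60.69,-48.69) [heading=225, draw]
  FD 1: (-60.69,-48.69) -> (-61.397,-49.397) [heading=225, draw]
  -- iteration 5/5 --
  FD 20: (-61.397,-49.397) -> (-75.539,-63.539) [heading=225, draw]
  FD 1: (-75.539,-63.539) -> (-76.246,-64.246) [heading=225, draw]
]
Final: pos=(-76.246,-64.246), heading=225, 10 segment(s) drawn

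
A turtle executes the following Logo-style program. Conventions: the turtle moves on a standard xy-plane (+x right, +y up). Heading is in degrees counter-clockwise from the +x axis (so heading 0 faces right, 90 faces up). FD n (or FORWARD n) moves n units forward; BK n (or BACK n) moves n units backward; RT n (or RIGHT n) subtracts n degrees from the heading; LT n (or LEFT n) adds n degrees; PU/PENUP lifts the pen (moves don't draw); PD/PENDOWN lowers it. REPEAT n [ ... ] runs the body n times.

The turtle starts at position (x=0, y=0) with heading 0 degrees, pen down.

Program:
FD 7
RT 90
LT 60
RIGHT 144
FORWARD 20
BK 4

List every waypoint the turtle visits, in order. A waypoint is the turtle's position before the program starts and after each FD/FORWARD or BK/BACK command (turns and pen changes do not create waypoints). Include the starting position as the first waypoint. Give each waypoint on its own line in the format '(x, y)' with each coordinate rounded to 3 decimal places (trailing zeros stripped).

Answer: (0, 0)
(7, 0)
(-12.89, -2.091)
(-8.912, -1.672)

Derivation:
Executing turtle program step by step:
Start: pos=(0,0), heading=0, pen down
FD 7: (0,0) -> (7,0) [heading=0, draw]
RT 90: heading 0 -> 270
LT 60: heading 270 -> 330
RT 144: heading 330 -> 186
FD 20: (7,0) -> (-12.89,-2.091) [heading=186, draw]
BK 4: (-12.89,-2.091) -> (-8.912,-1.672) [heading=186, draw]
Final: pos=(-8.912,-1.672), heading=186, 3 segment(s) drawn
Waypoints (4 total):
(0, 0)
(7, 0)
(-12.89, -2.091)
(-8.912, -1.672)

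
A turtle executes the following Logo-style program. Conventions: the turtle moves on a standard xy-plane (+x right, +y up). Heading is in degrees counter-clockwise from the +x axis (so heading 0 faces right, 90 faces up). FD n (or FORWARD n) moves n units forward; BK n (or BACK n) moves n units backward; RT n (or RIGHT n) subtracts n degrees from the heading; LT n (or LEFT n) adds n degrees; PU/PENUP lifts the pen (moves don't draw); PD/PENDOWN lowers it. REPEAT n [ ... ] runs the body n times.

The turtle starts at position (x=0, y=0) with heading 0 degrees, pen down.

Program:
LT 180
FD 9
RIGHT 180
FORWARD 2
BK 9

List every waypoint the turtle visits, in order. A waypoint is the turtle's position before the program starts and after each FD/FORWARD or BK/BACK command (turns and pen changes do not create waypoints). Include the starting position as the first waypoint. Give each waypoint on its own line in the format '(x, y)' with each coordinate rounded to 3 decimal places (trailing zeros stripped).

Answer: (0, 0)
(-9, 0)
(-7, 0)
(-16, 0)

Derivation:
Executing turtle program step by step:
Start: pos=(0,0), heading=0, pen down
LT 180: heading 0 -> 180
FD 9: (0,0) -> (-9,0) [heading=180, draw]
RT 180: heading 180 -> 0
FD 2: (-9,0) -> (-7,0) [heading=0, draw]
BK 9: (-7,0) -> (-16,0) [heading=0, draw]
Final: pos=(-16,0), heading=0, 3 segment(s) drawn
Waypoints (4 total):
(0, 0)
(-9, 0)
(-7, 0)
(-16, 0)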